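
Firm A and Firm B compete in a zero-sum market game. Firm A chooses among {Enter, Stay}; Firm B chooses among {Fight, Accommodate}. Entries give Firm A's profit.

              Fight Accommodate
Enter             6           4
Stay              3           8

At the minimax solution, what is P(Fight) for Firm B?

4/7

Row minima: Enter → 4, Stay → 3; maximin = 4.
Column maxima: Fight → 6, Accommodate → 8; minimax = 6.
4 ≠ 6, so there is no saddle point; optimal play is mixed.
Let Firm A play Enter with probability p. Expected payoff against Fight: 6p + 3(1−p) = 3p + 3; against Accommodate: 4p + 8(1−p) = −4p + 8.
Setting these equal: 3p + 3 = −4p + 8 ⇒ 7p = 5 ⇒ p = 5/7, and the value is (3)·(5/7) + 3 = 36/7.
For Firm B: with q = P(Fight), equating Enter's and Stay's payoffs gives 2q + 4 = −5q + 8 ⇒ q = 4/7.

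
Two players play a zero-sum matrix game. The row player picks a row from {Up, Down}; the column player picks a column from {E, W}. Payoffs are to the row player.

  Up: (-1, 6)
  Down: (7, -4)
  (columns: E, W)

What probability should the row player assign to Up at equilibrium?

11/18

Row minima: Up → -1, Down → -4; maximin = -1.
Column maxima: E → 7, W → 6; minimax = 6.
-1 ≠ 6, so there is no saddle point; optimal play is mixed.
Let the row player play Up with probability p. Expected payoff against E: (-1)p + 7(1−p) = −8p + 7; against W: 6p + (-4)(1−p) = 10p − 4.
Setting these equal: −8p + 7 = 10p − 4 ⇒ −18p = -11 ⇒ p = 11/18, and the value is (-8)·(11/18) + 7 = 19/9.
For the column player: with q = P(E), equating Up's and Down's payoffs gives −7q + 6 = 11q − 4 ⇒ q = 5/9.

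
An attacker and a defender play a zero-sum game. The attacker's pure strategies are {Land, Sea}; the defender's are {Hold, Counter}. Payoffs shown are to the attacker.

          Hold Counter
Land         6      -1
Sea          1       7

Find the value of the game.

43/13

Row minima: Land → -1, Sea → 1; maximin = 1.
Column maxima: Hold → 6, Counter → 7; minimax = 6.
1 ≠ 6, so there is no saddle point; optimal play is mixed.
Let the attacker play Land with probability p. Expected payoff against Hold: 6p + 1(1−p) = 5p + 1; against Counter: (-1)p + 7(1−p) = −8p + 7.
Setting these equal: 5p + 1 = −8p + 7 ⇒ 13p = 6 ⇒ p = 6/13, and the value is (5)·(6/13) + 1 = 43/13.
For the defender: with q = P(Hold), equating Land's and Sea's payoffs gives 7q − 1 = −6q + 7 ⇒ q = 8/13.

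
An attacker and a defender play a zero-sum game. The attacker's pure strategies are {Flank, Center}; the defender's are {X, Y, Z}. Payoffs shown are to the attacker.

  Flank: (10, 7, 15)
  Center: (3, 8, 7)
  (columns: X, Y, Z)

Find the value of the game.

59/8

Row minima: Flank → 7, Center → 3; maximin = 7.
Column maxima: X → 10, Y → 8, Z → 15; minimax = 8.
7 ≠ 8, so there is no saddle point; optimal play is mixed.
Z is strictly dominated by X (it gives the attacker strictly more in every row), so the defender never plays it.
On the remaining 2×2 (Flank, Center vs X, Y):
Let the attacker play Flank with probability p. Expected payoff against X: 10p + 3(1−p) = 7p + 3; against Y: 7p + 8(1−p) = −p + 8.
Setting these equal: 7p + 3 = −p + 8 ⇒ 8p = 5 ⇒ p = 5/8, and the value is (7)·(5/8) + 3 = 59/8.
For the defender: with q = P(X), equating Flank's and Center's payoffs gives 3q + 7 = −5q + 8 ⇒ q = 1/8.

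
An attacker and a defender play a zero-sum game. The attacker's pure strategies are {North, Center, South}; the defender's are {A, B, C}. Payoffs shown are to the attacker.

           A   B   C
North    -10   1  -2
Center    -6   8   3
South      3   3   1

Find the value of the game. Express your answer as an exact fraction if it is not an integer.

15/11

Row minima: North → -10, Center → -6, South → 1; maximin = 1.
Column maxima: A → 3, B → 8, C → 3; minimax = 3.
1 ≠ 3, so there is no saddle point; optimal play is mixed.
North is strictly dominated by Center, so the attacker never plays it.
B is strictly dominated by C (it gives the attacker strictly more in every row), so the defender never plays it.
On the remaining 2×2 (Center, South vs A, C):
Let the attacker play Center with probability p. Expected payoff against A: (-6)p + 3(1−p) = −9p + 3; against C: 3p + 1(1−p) = 2p + 1.
Setting these equal: −9p + 3 = 2p + 1 ⇒ −11p = -2 ⇒ p = 2/11, and the value is (-9)·(2/11) + 3 = 15/11.
For the defender: with q = P(A), equating Center's and South's payoffs gives −9q + 3 = 2q + 1 ⇒ q = 2/11.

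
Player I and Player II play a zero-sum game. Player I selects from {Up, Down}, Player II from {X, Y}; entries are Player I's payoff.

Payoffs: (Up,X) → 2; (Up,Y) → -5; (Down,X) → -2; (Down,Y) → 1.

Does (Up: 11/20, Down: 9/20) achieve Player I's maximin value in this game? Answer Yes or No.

Against X this mix gives (11/20)·2 + (9/20)·(-2) = 1/5.
Against Y this mix gives (11/20)·(-5) + (9/20)·1 = -23/10.
Player II will play Y, holding Player I to -23/10. Shifting weight toward the row that does better against Y would raise this floor (the equalizing mix achieves -4/5 against both Y and X), so the proposed strategy is not optimal.

No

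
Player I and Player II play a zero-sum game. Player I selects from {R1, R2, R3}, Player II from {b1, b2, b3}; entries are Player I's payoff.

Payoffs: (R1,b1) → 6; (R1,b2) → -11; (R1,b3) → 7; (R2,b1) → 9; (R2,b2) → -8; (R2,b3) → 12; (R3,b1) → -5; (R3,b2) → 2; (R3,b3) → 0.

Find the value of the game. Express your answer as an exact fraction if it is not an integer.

-11/12

Row minima: R1 → -11, R2 → -8, R3 → -5; maximin = -5.
Column maxima: b1 → 9, b2 → 2, b3 → 12; minimax = 2.
-5 ≠ 2, so there is no saddle point; optimal play is mixed.
R1 is strictly dominated by R2, so Player I never plays it.
b3 is strictly dominated by b1 (it gives Player I strictly more in every row), so Player II never plays it.
On the remaining 2×2 (R2, R3 vs b1, b2):
Let Player I play R2 with probability p. Expected payoff against b1: 9p + (-5)(1−p) = 14p − 5; against b2: (-8)p + 2(1−p) = −10p + 2.
Setting these equal: 14p − 5 = −10p + 2 ⇒ 24p = 7 ⇒ p = 7/24, and the value is (14)·(7/24) − 5 = -11/12.
For Player II: with q = P(b1), equating R2's and R3's payoffs gives 17q − 8 = −7q + 2 ⇒ q = 5/12.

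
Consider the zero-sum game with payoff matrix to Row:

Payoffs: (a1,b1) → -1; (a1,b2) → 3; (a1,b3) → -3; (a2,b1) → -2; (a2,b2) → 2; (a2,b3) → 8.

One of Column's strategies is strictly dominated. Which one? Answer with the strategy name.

b1 holds Row's payoff strictly below b2 in every row: -1 < 3, -2 < 2.
So b2 is strictly dominated for Column.

b2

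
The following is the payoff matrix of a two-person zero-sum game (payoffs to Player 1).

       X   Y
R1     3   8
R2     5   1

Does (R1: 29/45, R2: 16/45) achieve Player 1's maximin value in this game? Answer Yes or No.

Against X this mix gives (29/45)·3 + (16/45)·5 = 167/45.
Against Y this mix gives (29/45)·8 + (16/45)·1 = 248/45.
Player 2 will play X, holding Player 1 to 167/45. Shifting weight toward the row that does better against X would raise this floor (the equalizing mix achieves 37/9 against both X and Y), so the proposed strategy is not optimal.

No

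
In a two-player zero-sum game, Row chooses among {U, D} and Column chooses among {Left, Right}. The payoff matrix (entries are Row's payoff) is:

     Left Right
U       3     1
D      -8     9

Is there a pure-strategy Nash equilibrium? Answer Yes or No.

Row minima: U → 1, D → -8; maximin = 1.
Column maxima: Left → 3, Right → 9; minimax = 3.
1 ≠ 3, so no pure-strategy equilibrium exists.

No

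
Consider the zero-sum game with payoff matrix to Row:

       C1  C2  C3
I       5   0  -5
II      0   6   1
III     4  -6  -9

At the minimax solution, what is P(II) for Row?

Row minima: I → -5, II → 0, III → -9; maximin = 0.
Column maxima: C1 → 5, C2 → 6, C3 → 1; minimax = 1.
0 ≠ 1, so there is no saddle point; optimal play is mixed.
III is strictly dominated by I, so Row never plays it.
C2 is strictly dominated by C3 (it gives Row strictly more in every row), so Column never plays it.
On the remaining 2×2 (I, II vs C1, C3):
Let Row play I with probability p. Expected payoff against C1: 5p + 0(1−p) = 5p; against C3: (-5)p + 1(1−p) = −6p + 1.
Setting these equal: 5p = −6p + 1 ⇒ 11p = 1 ⇒ p = 1/11, and the value is (5)·(1/11) = 5/11.
For Column: with q = P(C1), equating I's and II's payoffs gives 10q − 5 = −q + 1 ⇒ q = 6/11.

10/11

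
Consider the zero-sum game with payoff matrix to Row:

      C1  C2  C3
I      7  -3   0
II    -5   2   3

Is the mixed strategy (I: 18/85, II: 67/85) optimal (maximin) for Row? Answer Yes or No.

No

Against C1 this mix gives (18/85)·7 + (67/85)·(-5) = -209/85.
Against C2 this mix gives (18/85)·(-3) + (67/85)·2 = 16/17.
Against C3 this mix gives (18/85)·0 + (67/85)·3 = 201/85.
Column will play C1, holding Row to -209/85. Shifting weight toward the row that does better against C1 would raise this floor (the equalizing mix achieves -1/17 against both C1 and C2), so the proposed strategy is not optimal.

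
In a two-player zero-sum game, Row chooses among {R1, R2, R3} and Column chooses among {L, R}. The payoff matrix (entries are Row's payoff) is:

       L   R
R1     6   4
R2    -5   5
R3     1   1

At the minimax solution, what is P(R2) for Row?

Row minima: R1 → 4, R2 → -5, R3 → 1; maximin = 4.
Column maxima: L → 6, R → 5; minimax = 5.
4 ≠ 5, so there is no saddle point; optimal play is mixed.
R3 is strictly dominated by R1, so Row never plays it.
On the remaining 2×2 (R1, R2 vs L, R):
Let Row play R1 with probability p. Expected payoff against L: 6p + (-5)(1−p) = 11p − 5; against R: 4p + 5(1−p) = −p + 5.
Setting these equal: 11p − 5 = −p + 5 ⇒ 12p = 10 ⇒ p = 5/6, and the value is (11)·(5/6) − 5 = 25/6.
For Column: with q = P(L), equating R1's and R2's payoffs gives 2q + 4 = −10q + 5 ⇒ q = 1/12.

1/6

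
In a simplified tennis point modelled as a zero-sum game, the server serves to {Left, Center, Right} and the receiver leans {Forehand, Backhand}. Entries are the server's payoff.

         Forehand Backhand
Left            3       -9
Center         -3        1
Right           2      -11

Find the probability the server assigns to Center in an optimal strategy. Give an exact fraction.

Row minima: Left → -9, Center → -3, Right → -11; maximin = -3.
Column maxima: Forehand → 3, Backhand → 1; minimax = 1.
-3 ≠ 1, so there is no saddle point; optimal play is mixed.
Right is strictly dominated by Left, so the server never plays it.
On the remaining 2×2 (Left, Center vs Forehand, Backhand):
Let the server play Left with probability p. Expected payoff against Forehand: 3p + (-3)(1−p) = 6p − 3; against Backhand: (-9)p + 1(1−p) = −10p + 1.
Setting these equal: 6p − 3 = −10p + 1 ⇒ 16p = 4 ⇒ p = 1/4, and the value is (6)·(1/4) − 3 = -3/2.
For the receiver: with q = P(Forehand), equating Left's and Center's payoffs gives 12q − 9 = −4q + 1 ⇒ q = 5/8.

3/4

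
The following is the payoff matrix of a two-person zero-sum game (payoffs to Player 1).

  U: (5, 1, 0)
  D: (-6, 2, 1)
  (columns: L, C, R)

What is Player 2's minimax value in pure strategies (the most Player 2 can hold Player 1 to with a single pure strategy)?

1

Column maxima: L → 5, C → 2, R → 1.
The smallest of these is 1.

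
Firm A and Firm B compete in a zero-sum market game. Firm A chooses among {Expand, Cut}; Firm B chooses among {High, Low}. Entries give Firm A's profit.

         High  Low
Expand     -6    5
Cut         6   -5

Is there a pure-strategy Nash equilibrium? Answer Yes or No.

No

Row minima: Expand → -6, Cut → -5; maximin = -5.
Column maxima: High → 6, Low → 5; minimax = 5.
-5 ≠ 5, so no pure-strategy equilibrium exists.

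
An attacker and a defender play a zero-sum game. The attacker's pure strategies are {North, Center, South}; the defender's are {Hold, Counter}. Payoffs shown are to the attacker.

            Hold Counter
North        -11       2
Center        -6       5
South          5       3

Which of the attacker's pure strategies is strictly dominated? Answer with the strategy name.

Center gives a strictly higher payoff than North against every column: -6 > -11, 5 > 2.
So North is strictly dominated and the attacker never plays it.

North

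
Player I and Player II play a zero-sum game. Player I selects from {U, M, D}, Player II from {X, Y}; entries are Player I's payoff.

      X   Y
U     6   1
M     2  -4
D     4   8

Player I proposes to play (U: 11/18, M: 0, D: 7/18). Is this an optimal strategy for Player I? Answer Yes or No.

No

Against X this mix gives (11/18)·6 + (7/18)·4 = 47/9.
Against Y this mix gives (11/18)·1 + (7/18)·8 = 67/18.
Player II will play Y, holding Player I to 67/18. Shifting weight toward the row that does better against Y would raise this floor (the equalizing mix achieves 44/9 against both Y and X), so the proposed strategy is not optimal.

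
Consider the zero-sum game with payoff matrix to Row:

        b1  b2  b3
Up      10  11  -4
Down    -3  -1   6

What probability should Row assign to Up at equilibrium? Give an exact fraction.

Row minima: Up → -4, Down → -3; maximin = -3.
Column maxima: b1 → 10, b2 → 11, b3 → 6; minimax = 6.
-3 ≠ 6, so there is no saddle point; optimal play is mixed.
b2 is strictly dominated by b1 (it gives Row strictly more in every row), so Column never plays it.
On the remaining 2×2 (Up, Down vs b1, b3):
Let Row play Up with probability p. Expected payoff against b1: 10p + (-3)(1−p) = 13p − 3; against b3: (-4)p + 6(1−p) = −10p + 6.
Setting these equal: 13p − 3 = −10p + 6 ⇒ 23p = 9 ⇒ p = 9/23, and the value is (13)·(9/23) − 3 = 48/23.
For Column: with q = P(b1), equating Up's and Down's payoffs gives 14q − 4 = −9q + 6 ⇒ q = 10/23.

9/23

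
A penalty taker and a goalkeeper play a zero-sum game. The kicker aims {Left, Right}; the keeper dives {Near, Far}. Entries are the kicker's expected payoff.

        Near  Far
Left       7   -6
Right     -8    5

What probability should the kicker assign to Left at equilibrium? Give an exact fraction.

Row minima: Left → -6, Right → -8; maximin = -6.
Column maxima: Near → 7, Far → 5; minimax = 5.
-6 ≠ 5, so there is no saddle point; optimal play is mixed.
Let the kicker play Left with probability p. Expected payoff against Near: 7p + (-8)(1−p) = 15p − 8; against Far: (-6)p + 5(1−p) = −11p + 5.
Setting these equal: 15p − 8 = −11p + 5 ⇒ 26p = 13 ⇒ p = 1/2, and the value is (15)·(1/2) − 8 = -1/2.
For the keeper: with q = P(Near), equating Left's and Right's payoffs gives 13q − 6 = −13q + 5 ⇒ q = 11/26.

1/2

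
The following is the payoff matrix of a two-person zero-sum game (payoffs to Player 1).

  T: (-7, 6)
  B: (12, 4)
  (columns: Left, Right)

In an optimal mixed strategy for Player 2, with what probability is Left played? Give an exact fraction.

2/21

Row minima: T → -7, B → 4; maximin = 4.
Column maxima: Left → 12, Right → 6; minimax = 6.
4 ≠ 6, so there is no saddle point; optimal play is mixed.
Let Player 1 play T with probability p. Expected payoff against Left: (-7)p + 12(1−p) = −19p + 12; against Right: 6p + 4(1−p) = 2p + 4.
Setting these equal: −19p + 12 = 2p + 4 ⇒ −21p = -8 ⇒ p = 8/21, and the value is (-19)·(8/21) + 12 = 100/21.
For Player 2: with q = P(Left), equating T's and B's payoffs gives −13q + 6 = 8q + 4 ⇒ q = 2/21.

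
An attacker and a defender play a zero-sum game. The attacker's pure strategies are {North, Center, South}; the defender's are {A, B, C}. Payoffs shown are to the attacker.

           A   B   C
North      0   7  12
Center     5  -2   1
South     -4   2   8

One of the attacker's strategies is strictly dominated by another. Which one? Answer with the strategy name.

South

North gives a strictly higher payoff than South against every column: 0 > -4, 7 > 2, 12 > 8.
So South is strictly dominated and the attacker never plays it.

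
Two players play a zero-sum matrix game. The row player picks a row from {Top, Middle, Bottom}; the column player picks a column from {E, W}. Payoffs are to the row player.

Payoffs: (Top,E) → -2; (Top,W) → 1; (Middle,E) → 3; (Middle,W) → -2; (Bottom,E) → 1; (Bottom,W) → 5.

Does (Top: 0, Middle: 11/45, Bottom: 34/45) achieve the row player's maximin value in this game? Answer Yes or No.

No

Against E this mix gives (11/45)·3 + (34/45)·1 = 67/45.
Against W this mix gives (11/45)·(-2) + (34/45)·5 = 148/45.
The column player will play E, holding the row player to 67/45. Shifting weight toward the row that does better against E would raise this floor (the equalizing mix achieves 17/9 against both E and W), so the proposed strategy is not optimal.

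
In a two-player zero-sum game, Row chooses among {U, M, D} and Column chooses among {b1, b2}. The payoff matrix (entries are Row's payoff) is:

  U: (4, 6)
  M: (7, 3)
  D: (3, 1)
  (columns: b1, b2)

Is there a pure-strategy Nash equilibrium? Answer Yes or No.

Row minima: U → 4, M → 3, D → 1; maximin = 4.
Column maxima: b1 → 7, b2 → 6; minimax = 6.
4 ≠ 6, so no pure-strategy equilibrium exists.

No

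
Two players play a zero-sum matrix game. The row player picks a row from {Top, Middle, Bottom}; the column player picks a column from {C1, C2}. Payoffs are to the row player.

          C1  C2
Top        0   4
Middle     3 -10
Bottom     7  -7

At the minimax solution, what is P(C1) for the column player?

11/18

Row minima: Top → 0, Middle → -10, Bottom → -7; maximin = 0.
Column maxima: C1 → 7, C2 → 4; minimax = 4.
0 ≠ 4, so there is no saddle point; optimal play is mixed.
Middle is strictly dominated by Bottom, so the row player never plays it.
On the remaining 2×2 (Top, Bottom vs C1, C2):
Let the row player play Top with probability p. Expected payoff against C1: 0p + 7(1−p) = −7p + 7; against C2: 4p + (-7)(1−p) = 11p − 7.
Setting these equal: −7p + 7 = 11p − 7 ⇒ −18p = -14 ⇒ p = 7/9, and the value is (-7)·(7/9) + 7 = 14/9.
For the column player: with q = P(C1), equating Top's and Bottom's payoffs gives −4q + 4 = 14q − 7 ⇒ q = 11/18.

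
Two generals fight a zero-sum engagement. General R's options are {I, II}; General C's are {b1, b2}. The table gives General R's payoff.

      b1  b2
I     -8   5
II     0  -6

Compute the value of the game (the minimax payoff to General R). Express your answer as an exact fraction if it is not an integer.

-48/19

Row minima: I → -8, II → -6; maximin = -6.
Column maxima: b1 → 0, b2 → 5; minimax = 0.
-6 ≠ 0, so there is no saddle point; optimal play is mixed.
Let General R play I with probability p. Expected payoff against b1: (-8)p + 0(1−p) = −8p; against b2: 5p + (-6)(1−p) = 11p − 6.
Setting these equal: −8p = 11p − 6 ⇒ −19p = -6 ⇒ p = 6/19, and the value is (-8)·(6/19) = -48/19.
For General C: with q = P(b1), equating I's and II's payoffs gives −13q + 5 = 6q − 6 ⇒ q = 11/19.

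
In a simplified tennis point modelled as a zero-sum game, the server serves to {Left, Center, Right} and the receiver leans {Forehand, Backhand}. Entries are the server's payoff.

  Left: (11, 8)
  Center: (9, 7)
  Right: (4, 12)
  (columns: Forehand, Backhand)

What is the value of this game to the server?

100/11

Row minima: Left → 8, Center → 7, Right → 4; maximin = 8.
Column maxima: Forehand → 11, Backhand → 12; minimax = 11.
8 ≠ 11, so there is no saddle point; optimal play is mixed.
Center is strictly dominated by Left, so the server never plays it.
On the remaining 2×2 (Left, Right vs Forehand, Backhand):
Let the server play Left with probability p. Expected payoff against Forehand: 11p + 4(1−p) = 7p + 4; against Backhand: 8p + 12(1−p) = −4p + 12.
Setting these equal: 7p + 4 = −4p + 12 ⇒ 11p = 8 ⇒ p = 8/11, and the value is (7)·(8/11) + 4 = 100/11.
For the receiver: with q = P(Forehand), equating Left's and Right's payoffs gives 3q + 8 = −8q + 12 ⇒ q = 4/11.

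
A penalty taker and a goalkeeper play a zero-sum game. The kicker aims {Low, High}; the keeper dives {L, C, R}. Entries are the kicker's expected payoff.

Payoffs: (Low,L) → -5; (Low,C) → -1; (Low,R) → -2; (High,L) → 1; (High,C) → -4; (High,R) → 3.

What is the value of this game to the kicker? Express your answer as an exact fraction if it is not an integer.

Row minima: Low → -5, High → -4; maximin = -4.
Column maxima: L → 1, C → -1, R → 3; minimax = -1.
-4 ≠ -1, so there is no saddle point; optimal play is mixed.
R is strictly dominated by L (it gives the kicker strictly more in every row), so the keeper never plays it.
On the remaining 2×2 (Low, High vs L, C):
Let the kicker play Low with probability p. Expected payoff against L: (-5)p + 1(1−p) = −6p + 1; against C: (-1)p + (-4)(1−p) = 3p − 4.
Setting these equal: −6p + 1 = 3p − 4 ⇒ −9p = -5 ⇒ p = 5/9, and the value is (-6)·(5/9) + 1 = -7/3.
For the keeper: with q = P(L), equating Low's and High's payoffs gives −4q − 1 = 5q − 4 ⇒ q = 1/3.

-7/3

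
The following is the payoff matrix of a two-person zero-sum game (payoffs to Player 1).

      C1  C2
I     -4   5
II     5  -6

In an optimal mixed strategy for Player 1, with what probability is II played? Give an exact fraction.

Row minima: I → -4, II → -6; maximin = -4.
Column maxima: C1 → 5, C2 → 5; minimax = 5.
-4 ≠ 5, so there is no saddle point; optimal play is mixed.
Let Player 1 play I with probability p. Expected payoff against C1: (-4)p + 5(1−p) = −9p + 5; against C2: 5p + (-6)(1−p) = 11p − 6.
Setting these equal: −9p + 5 = 11p − 6 ⇒ −20p = -11 ⇒ p = 11/20, and the value is (-9)·(11/20) + 5 = 1/20.
For Player 2: with q = P(C1), equating I's and II's payoffs gives −9q + 5 = 11q − 6 ⇒ q = 11/20.

9/20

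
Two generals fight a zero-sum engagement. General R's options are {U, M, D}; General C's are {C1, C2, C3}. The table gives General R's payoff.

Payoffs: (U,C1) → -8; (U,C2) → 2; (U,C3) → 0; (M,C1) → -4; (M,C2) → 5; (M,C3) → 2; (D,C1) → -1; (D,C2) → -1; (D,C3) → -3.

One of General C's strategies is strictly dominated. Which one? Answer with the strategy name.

C2

C3 holds General R's payoff strictly below C2 in every row: 0 < 2, 2 < 5, -3 < -1.
So C2 is strictly dominated for General C.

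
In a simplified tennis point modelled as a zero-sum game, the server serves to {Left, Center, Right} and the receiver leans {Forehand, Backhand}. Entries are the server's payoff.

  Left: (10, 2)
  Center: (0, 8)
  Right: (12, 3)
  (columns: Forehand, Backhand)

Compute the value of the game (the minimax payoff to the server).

Row minima: Left → 2, Center → 0, Right → 3; maximin = 3.
Column maxima: Forehand → 12, Backhand → 8; minimax = 8.
3 ≠ 8, so there is no saddle point; optimal play is mixed.
Left is strictly dominated by Right, so the server never plays it.
On the remaining 2×2 (Center, Right vs Forehand, Backhand):
Let the server play Center with probability p. Expected payoff against Forehand: 0p + 12(1−p) = −12p + 12; against Backhand: 8p + 3(1−p) = 5p + 3.
Setting these equal: −12p + 12 = 5p + 3 ⇒ −17p = -9 ⇒ p = 9/17, and the value is (-12)·(9/17) + 12 = 96/17.
For the receiver: with q = P(Forehand), equating Center's and Right's payoffs gives −8q + 8 = 9q + 3 ⇒ q = 5/17.

96/17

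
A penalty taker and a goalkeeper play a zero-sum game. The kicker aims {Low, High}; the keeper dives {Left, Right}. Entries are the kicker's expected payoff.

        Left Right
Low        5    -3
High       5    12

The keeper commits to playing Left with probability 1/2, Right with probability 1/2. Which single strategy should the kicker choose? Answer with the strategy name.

Expected payoff of Low: (1/2)·5 + (1/2)·(-3) = 1.
Expected payoff of High: (1/2)·5 + (1/2)·12 = 17/2.
The largest is 17/2, so the kicker's best response is High.

High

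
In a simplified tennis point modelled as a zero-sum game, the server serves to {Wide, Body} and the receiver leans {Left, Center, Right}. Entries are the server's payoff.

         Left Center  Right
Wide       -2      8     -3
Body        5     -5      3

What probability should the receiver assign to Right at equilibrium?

13/19

Row minima: Wide → -3, Body → -5; maximin = -3.
Column maxima: Left → 5, Center → 8, Right → 3; minimax = 3.
-3 ≠ 3, so there is no saddle point; optimal play is mixed.
Left is strictly dominated by Right (it gives the server strictly more in every row), so the receiver never plays it.
On the remaining 2×2 (Wide, Body vs Center, Right):
Let the server play Wide with probability p. Expected payoff against Center: 8p + (-5)(1−p) = 13p − 5; against Right: (-3)p + 3(1−p) = −6p + 3.
Setting these equal: 13p − 5 = −6p + 3 ⇒ 19p = 8 ⇒ p = 8/19, and the value is (13)·(8/19) − 5 = 9/19.
For the receiver: with q = P(Center), equating Wide's and Body's payoffs gives 11q − 3 = −8q + 3 ⇒ q = 6/19.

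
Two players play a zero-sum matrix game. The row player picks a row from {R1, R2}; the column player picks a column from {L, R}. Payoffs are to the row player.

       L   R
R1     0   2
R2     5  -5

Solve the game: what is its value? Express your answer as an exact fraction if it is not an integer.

Row minima: R1 → 0, R2 → -5; maximin = 0.
Column maxima: L → 5, R → 2; minimax = 2.
0 ≠ 2, so there is no saddle point; optimal play is mixed.
Let the row player play R1 with probability p. Expected payoff against L: 0p + 5(1−p) = −5p + 5; against R: 2p + (-5)(1−p) = 7p − 5.
Setting these equal: −5p + 5 = 7p − 5 ⇒ −12p = -10 ⇒ p = 5/6, and the value is (-5)·(5/6) + 5 = 5/6.
For the column player: with q = P(L), equating R1's and R2's payoffs gives −2q + 2 = 10q − 5 ⇒ q = 7/12.

5/6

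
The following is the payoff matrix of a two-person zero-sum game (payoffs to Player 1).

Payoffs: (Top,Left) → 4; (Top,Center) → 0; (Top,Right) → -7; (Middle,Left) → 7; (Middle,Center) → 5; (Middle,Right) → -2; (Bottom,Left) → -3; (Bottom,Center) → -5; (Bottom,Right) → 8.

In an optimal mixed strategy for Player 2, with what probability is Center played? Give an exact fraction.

Row minima: Top → -7, Middle → -2, Bottom → -5; maximin = -2.
Column maxima: Left → 7, Center → 5, Right → 8; minimax = 5.
-2 ≠ 5, so there is no saddle point; optimal play is mixed.
Top is strictly dominated by Middle, so Player 1 never plays it.
Left is strictly dominated by Center (it gives Player 1 strictly more in every row), so Player 2 never plays it.
On the remaining 2×2 (Middle, Bottom vs Center, Right):
Let Player 1 play Middle with probability p. Expected payoff against Center: 5p + (-5)(1−p) = 10p − 5; against Right: (-2)p + 8(1−p) = −10p + 8.
Setting these equal: 10p − 5 = −10p + 8 ⇒ 20p = 13 ⇒ p = 13/20, and the value is (10)·(13/20) − 5 = 3/2.
For Player 2: with q = P(Center), equating Middle's and Bottom's payoffs gives 7q − 2 = −13q + 8 ⇒ q = 1/2.

1/2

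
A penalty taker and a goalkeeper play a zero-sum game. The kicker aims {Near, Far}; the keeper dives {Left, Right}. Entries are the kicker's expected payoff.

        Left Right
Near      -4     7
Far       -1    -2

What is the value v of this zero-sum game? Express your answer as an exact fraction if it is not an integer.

Row minima: Near → -4, Far → -2; maximin = -2.
Column maxima: Left → -1, Right → 7; minimax = -1.
-2 ≠ -1, so there is no saddle point; optimal play is mixed.
Let the kicker play Near with probability p. Expected payoff against Left: (-4)p + (-1)(1−p) = −3p − 1; against Right: 7p + (-2)(1−p) = 9p − 2.
Setting these equal: −3p − 1 = 9p − 2 ⇒ −12p = -1 ⇒ p = 1/12, and the value is (-3)·(1/12) − 1 = -5/4.
For the keeper: with q = P(Left), equating Near's and Far's payoffs gives −11q + 7 = q − 2 ⇒ q = 3/4.

-5/4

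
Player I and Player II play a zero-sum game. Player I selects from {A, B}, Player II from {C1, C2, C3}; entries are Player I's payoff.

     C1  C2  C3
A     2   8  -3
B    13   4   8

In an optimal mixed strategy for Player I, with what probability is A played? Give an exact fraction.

Row minima: A → -3, B → 4; maximin = 4.
Column maxima: C1 → 13, C2 → 8, C3 → 8; minimax = 8.
4 ≠ 8, so there is no saddle point; optimal play is mixed.
C1 is strictly dominated by C3 (it gives Player I strictly more in every row), so Player II never plays it.
On the remaining 2×2 (A, B vs C2, C3):
Let Player I play A with probability p. Expected payoff against C2: 8p + 4(1−p) = 4p + 4; against C3: (-3)p + 8(1−p) = −11p + 8.
Setting these equal: 4p + 4 = −11p + 8 ⇒ 15p = 4 ⇒ p = 4/15, and the value is (4)·(4/15) + 4 = 76/15.
For Player II: with q = P(C2), equating A's and B's payoffs gives 11q − 3 = −4q + 8 ⇒ q = 11/15.

4/15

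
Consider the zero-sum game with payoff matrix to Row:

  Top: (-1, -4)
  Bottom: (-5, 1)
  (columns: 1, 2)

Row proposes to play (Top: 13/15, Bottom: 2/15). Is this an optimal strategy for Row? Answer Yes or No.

Against 1 this mix gives (13/15)·(-1) + (2/15)·(-5) = -23/15.
Against 2 this mix gives (13/15)·(-4) + (2/15)·1 = -10/3.
Column will play 2, holding Row to -10/3. Shifting weight toward the row that does better against 2 would raise this floor (the equalizing mix achieves -7/3 against both 2 and 1), so the proposed strategy is not optimal.

No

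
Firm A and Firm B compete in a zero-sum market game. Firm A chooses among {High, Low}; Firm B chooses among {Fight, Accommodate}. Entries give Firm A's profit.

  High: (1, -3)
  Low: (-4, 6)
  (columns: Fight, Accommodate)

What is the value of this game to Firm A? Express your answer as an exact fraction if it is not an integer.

-3/7

Row minima: High → -3, Low → -4; maximin = -3.
Column maxima: Fight → 1, Accommodate → 6; minimax = 1.
-3 ≠ 1, so there is no saddle point; optimal play is mixed.
Let Firm A play High with probability p. Expected payoff against Fight: 1p + (-4)(1−p) = 5p − 4; against Accommodate: (-3)p + 6(1−p) = −9p + 6.
Setting these equal: 5p − 4 = −9p + 6 ⇒ 14p = 10 ⇒ p = 5/7, and the value is (5)·(5/7) − 4 = -3/7.
For Firm B: with q = P(Fight), equating High's and Low's payoffs gives 4q − 3 = −10q + 6 ⇒ q = 9/14.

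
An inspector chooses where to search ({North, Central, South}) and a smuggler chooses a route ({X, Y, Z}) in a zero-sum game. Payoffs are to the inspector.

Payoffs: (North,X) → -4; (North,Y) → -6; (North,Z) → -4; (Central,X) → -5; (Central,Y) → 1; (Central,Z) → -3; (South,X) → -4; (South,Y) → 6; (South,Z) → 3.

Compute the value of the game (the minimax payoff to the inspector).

Row minima: North → -6, Central → -5, South → -4; maximin = -4.
Column maxima: X → -4, Y → 6, Z → 3; minimax = -4.
Since maximin = minimax = -4, there is a saddle point and the value is -4.

-4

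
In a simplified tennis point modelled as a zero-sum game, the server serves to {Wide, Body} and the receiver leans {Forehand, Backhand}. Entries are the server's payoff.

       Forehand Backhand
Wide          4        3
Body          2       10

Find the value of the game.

34/9

Row minima: Wide → 3, Body → 2; maximin = 3.
Column maxima: Forehand → 4, Backhand → 10; minimax = 4.
3 ≠ 4, so there is no saddle point; optimal play is mixed.
Let the server play Wide with probability p. Expected payoff against Forehand: 4p + 2(1−p) = 2p + 2; against Backhand: 3p + 10(1−p) = −7p + 10.
Setting these equal: 2p + 2 = −7p + 10 ⇒ 9p = 8 ⇒ p = 8/9, and the value is (2)·(8/9) + 2 = 34/9.
For the receiver: with q = P(Forehand), equating Wide's and Body's payoffs gives q + 3 = −8q + 10 ⇒ q = 7/9.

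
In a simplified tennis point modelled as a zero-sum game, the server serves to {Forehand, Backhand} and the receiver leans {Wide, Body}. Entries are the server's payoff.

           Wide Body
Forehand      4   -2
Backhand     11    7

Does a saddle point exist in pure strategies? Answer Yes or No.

Yes

Row minima: Forehand → -2, Backhand → 7; maximin = 7.
Column maxima: Wide → 11, Body → 7; minimax = 7.
maximin = minimax = 7, so a saddle point exists.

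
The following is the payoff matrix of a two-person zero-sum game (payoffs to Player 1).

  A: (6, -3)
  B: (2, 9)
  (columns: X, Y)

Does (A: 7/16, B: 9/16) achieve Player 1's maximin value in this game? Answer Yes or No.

Yes

Against X this mix gives (7/16)·6 + (9/16)·2 = 15/4.
Against Y this mix gives (7/16)·(-3) + (9/16)·9 = 15/4.
All of Player 2's active replies (X, Y) yield 15/4, and no column does worse for Player 1. The mix makes Player 2 indifferent and guarantees 15/4, so it is optimal.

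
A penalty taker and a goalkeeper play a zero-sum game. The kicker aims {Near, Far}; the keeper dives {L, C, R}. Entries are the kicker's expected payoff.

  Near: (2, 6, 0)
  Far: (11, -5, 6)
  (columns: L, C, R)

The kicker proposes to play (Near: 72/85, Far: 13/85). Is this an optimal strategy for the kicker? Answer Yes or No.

Against L this mix gives (72/85)·2 + (13/85)·11 = 287/85.
Against C this mix gives (72/85)·6 + (13/85)·(-5) = 367/85.
Against R this mix gives (72/85)·0 + (13/85)·6 = 78/85.
The keeper will play R, holding the kicker to 78/85. Shifting weight toward the row that does better against R would raise this floor (the equalizing mix achieves 36/17 against both R and C), so the proposed strategy is not optimal.

No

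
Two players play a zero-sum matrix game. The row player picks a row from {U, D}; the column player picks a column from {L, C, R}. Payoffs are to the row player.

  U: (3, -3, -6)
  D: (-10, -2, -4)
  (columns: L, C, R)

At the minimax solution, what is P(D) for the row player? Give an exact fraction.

3/5

Row minima: U → -6, D → -10; maximin = -6.
Column maxima: L → 3, C → -2, R → -4; minimax = -4.
-6 ≠ -4, so there is no saddle point; optimal play is mixed.
C is strictly dominated by R (it gives the row player strictly more in every row), so the column player never plays it.
On the remaining 2×2 (U, D vs L, R):
Let the row player play U with probability p. Expected payoff against L: 3p + (-10)(1−p) = 13p − 10; against R: (-6)p + (-4)(1−p) = −2p − 4.
Setting these equal: 13p − 10 = −2p − 4 ⇒ 15p = 6 ⇒ p = 2/5, and the value is (13)·(2/5) − 10 = -24/5.
For the column player: with q = P(L), equating U's and D's payoffs gives 9q − 6 = −6q − 4 ⇒ q = 2/15.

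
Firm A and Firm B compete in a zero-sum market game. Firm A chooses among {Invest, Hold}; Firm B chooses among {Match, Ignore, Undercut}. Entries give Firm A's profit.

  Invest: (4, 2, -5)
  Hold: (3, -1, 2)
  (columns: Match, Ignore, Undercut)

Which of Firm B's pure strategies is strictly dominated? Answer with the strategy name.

Ignore holds Firm A's payoff strictly below Match in every row: 2 < 4, -1 < 3.
So Match is strictly dominated for Firm B.

Match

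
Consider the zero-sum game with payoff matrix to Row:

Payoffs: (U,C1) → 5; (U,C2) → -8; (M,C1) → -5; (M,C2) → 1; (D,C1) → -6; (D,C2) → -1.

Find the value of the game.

-35/19

Row minima: U → -8, M → -5, D → -6; maximin = -5.
Column maxima: C1 → 5, C2 → 1; minimax = 1.
-5 ≠ 1, so there is no saddle point; optimal play is mixed.
D is strictly dominated by M, so Row never plays it.
On the remaining 2×2 (U, M vs C1, C2):
Let Row play U with probability p. Expected payoff against C1: 5p + (-5)(1−p) = 10p − 5; against C2: (-8)p + 1(1−p) = −9p + 1.
Setting these equal: 10p − 5 = −9p + 1 ⇒ 19p = 6 ⇒ p = 6/19, and the value is (10)·(6/19) − 5 = -35/19.
For Column: with q = P(C1), equating U's and M's payoffs gives 13q − 8 = −6q + 1 ⇒ q = 9/19.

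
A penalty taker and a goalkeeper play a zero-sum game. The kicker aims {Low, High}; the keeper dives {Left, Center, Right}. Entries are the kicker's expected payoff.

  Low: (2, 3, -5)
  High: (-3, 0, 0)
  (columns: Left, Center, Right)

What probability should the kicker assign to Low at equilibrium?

Row minima: Low → -5, High → -3; maximin = -3.
Column maxima: Left → 2, Center → 3, Right → 0; minimax = 0.
-3 ≠ 0, so there is no saddle point; optimal play is mixed.
Center is strictly dominated by Left (it gives the kicker strictly more in every row), so the keeper never plays it.
On the remaining 2×2 (Low, High vs Left, Right):
Let the kicker play Low with probability p. Expected payoff against Left: 2p + (-3)(1−p) = 5p − 3; against Right: (-5)p + 0(1−p) = −5p.
Setting these equal: 5p − 3 = −5p ⇒ 10p = 3 ⇒ p = 3/10, and the value is (5)·(3/10) − 3 = -3/2.
For the keeper: with q = P(Left), equating Low's and High's payoffs gives 7q − 5 = −3q ⇒ q = 1/2.

3/10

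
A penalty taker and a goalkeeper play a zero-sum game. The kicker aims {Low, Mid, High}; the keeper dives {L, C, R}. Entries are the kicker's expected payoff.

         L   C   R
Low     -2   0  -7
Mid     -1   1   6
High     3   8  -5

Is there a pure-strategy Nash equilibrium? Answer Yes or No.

No

Row minima: Low → -7, Mid → -1, High → -5; maximin = -1.
Column maxima: L → 3, C → 8, R → 6; minimax = 3.
-1 ≠ 3, so no pure-strategy equilibrium exists.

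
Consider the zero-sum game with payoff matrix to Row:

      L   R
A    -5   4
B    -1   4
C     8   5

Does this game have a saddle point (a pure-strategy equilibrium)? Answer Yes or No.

Row minima: A → -5, B → -1, C → 5; maximin = 5.
Column maxima: L → 8, R → 5; minimax = 5.
maximin = minimax = 5, so a saddle point exists.

Yes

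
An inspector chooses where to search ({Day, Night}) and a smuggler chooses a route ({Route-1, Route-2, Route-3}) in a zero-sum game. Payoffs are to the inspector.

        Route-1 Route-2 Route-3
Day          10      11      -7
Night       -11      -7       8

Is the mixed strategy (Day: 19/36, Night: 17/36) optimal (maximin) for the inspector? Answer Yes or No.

Against Route-1 this mix gives (19/36)·10 + (17/36)·(-11) = 1/12.
Against Route-2 this mix gives (19/36)·11 + (17/36)·(-7) = 5/2.
Against Route-3 this mix gives (19/36)·(-7) + (17/36)·8 = 1/12.
All of the smuggler's active replies (Route-1, Route-3) yield 1/12, and no column does worse for the inspector. The mix makes the smuggler indifferent and guarantees 1/12, so it is optimal.

Yes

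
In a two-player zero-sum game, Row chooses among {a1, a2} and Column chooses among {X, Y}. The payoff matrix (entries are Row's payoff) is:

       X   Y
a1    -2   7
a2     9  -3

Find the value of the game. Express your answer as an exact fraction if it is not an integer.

19/7

Row minima: a1 → -2, a2 → -3; maximin = -2.
Column maxima: X → 9, Y → 7; minimax = 7.
-2 ≠ 7, so there is no saddle point; optimal play is mixed.
Let Row play a1 with probability p. Expected payoff against X: (-2)p + 9(1−p) = −11p + 9; against Y: 7p + (-3)(1−p) = 10p − 3.
Setting these equal: −11p + 9 = 10p − 3 ⇒ −21p = -12 ⇒ p = 4/7, and the value is (-11)·(4/7) + 9 = 19/7.
For Column: with q = P(X), equating a1's and a2's payoffs gives −9q + 7 = 12q − 3 ⇒ q = 10/21.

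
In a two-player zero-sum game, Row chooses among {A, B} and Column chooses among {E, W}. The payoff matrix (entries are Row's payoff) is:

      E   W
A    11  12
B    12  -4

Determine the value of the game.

Row minima: A → 11, B → -4; maximin = 11.
Column maxima: E → 12, W → 12; minimax = 12.
11 ≠ 12, so there is no saddle point; optimal play is mixed.
Let Row play A with probability p. Expected payoff against E: 11p + 12(1−p) = −p + 12; against W: 12p + (-4)(1−p) = 16p − 4.
Setting these equal: −p + 12 = 16p − 4 ⇒ −17p = -16 ⇒ p = 16/17, and the value is (-1)·(16/17) + 12 = 188/17.
For Column: with q = P(E), equating A's and B's payoffs gives −q + 12 = 16q − 4 ⇒ q = 16/17.

188/17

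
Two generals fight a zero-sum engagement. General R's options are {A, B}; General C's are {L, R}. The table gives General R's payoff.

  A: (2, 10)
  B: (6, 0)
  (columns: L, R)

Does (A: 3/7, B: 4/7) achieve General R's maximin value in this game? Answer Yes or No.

Yes

Against L this mix gives (3/7)·2 + (4/7)·6 = 30/7.
Against R this mix gives (3/7)·10 + (4/7)·0 = 30/7.
All of General C's active replies (L, R) yield 30/7, and no column does worse for General R. The mix makes General C indifferent and guarantees 30/7, so it is optimal.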